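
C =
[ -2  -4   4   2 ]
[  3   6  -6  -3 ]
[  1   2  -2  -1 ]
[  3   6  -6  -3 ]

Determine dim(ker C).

Row reduce to echelon form.
R2 ← R2 + (3/2)·R1: [0, 0, 0, 0]
R3 ← R3 + (1/2)·R1: [0, 0, 0, 0]
R4 ← R4 + (3/2)·R1: [0, 0, 0, 0]
1 nonzero row, so rank(C) = 1.
C has 4 columns; by rank–nullity, nullity = 4 − 1 = 3.

3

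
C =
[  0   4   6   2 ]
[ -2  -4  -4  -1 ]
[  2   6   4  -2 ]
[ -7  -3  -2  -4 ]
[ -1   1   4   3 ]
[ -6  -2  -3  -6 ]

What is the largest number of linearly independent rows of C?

3

Row reduce to echelon form.
Swap R1 ↔ R2
R3 ← R3 + R1: [0, 2, 0, -3]
R4 ← R4 − (7/2)·R1: [0, 11, 12, -1/2]
R5 ← R5 − (1/2)·R1: [0, 3, 6, 7/2]
R6 ← R6 − (3)·R1: [0, 10, 9, -3]
R3 ← R3 − (1/2)·R2: [0, 0, -3, -4]
R4 ← R4 − (11/4)·R2: [0, 0, -9/2, -6]
R5 ← R5 − (3/4)·R2: [0, 0, 3/2, 2]
R6 ← R6 − (5/2)·R2: [0, 0, -6, -8]
R4 ← R4 − (3/2)·R3: [0, 0, 0, 0]
R5 ← R5 + (1/2)·R3: [0, 0, 0, 0]
R6 ← R6 − (2)·R3: [0, 0, 0, 0]
Echelon form has 3 nonzero rows, so rank(C) = 3.
The rank gives the maximum number of linearly independent rows: 3.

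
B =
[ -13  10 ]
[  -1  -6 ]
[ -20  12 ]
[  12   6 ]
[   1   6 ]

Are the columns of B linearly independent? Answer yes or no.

Row reduce B to echelon form.
R2 ← R2 − (1/13)·R1: [0, -88/13]
R3 ← R3 − (20/13)·R1: [0, -44/13]
R4 ← R4 + (12/13)·R1: [0, 198/13]
R5 ← R5 + (1/13)·R1: [0, 88/13]
R3 ← R3 − (1/2)·R2: [0, 0]
R4 ← R4 + (9/4)·R2: [0, 0]
R5 ← R5 + R2: [0, 0]
2 pivots among 2 columns.
Every column is a pivot column, so the columns are linearly independent.

yes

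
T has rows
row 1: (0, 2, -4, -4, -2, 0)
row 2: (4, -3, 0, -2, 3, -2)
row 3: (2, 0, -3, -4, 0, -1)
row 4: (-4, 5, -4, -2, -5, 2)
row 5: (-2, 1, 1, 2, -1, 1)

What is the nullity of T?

4

Row reduce to echelon form.
Swap R1 ↔ R2
R3 ← R3 − (1/2)·R1: [0, 3/2, -3, -3, -3/2, 0]
R4 ← R4 + R1: [0, 2, -4, -4, -2, 0]
R5 ← R5 + (1/2)·R1: [0, -1/2, 1, 1, 1/2, 0]
R3 ← R3 − (3/4)·R2: [0, 0, 0, 0, 0, 0]
R4 ← R4 − R2: [0, 0, 0, 0, 0, 0]
R5 ← R5 + (1/4)·R2: [0, 0, 0, 0, 0, 0]
2 nonzero rows, so rank(T) = 2.
T has 6 columns; by rank–nullity, nullity = 6 − 2 = 4.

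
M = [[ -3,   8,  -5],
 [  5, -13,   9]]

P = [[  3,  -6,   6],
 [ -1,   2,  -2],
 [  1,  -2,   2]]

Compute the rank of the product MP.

1

First compute MP:
[[-22,  44, -44],
 [ 37, -74,  74]]
Now row reduce the product.
R2 ← R2 + (37/22)·R1: [0, 0, 0]
1 nonzero row, so rank(MP) = 1.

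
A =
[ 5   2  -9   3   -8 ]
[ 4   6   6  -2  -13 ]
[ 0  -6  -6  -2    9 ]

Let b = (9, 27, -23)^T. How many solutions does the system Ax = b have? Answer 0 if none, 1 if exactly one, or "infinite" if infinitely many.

infinite

Row reduce the augmented matrix [A | b].
R2 ← R2 − (4/5)·R1: [0, 22/5, 66/5, -22/5, -33/5, 99/5]
R3 ← R3 + (15/11)·R2: [0, 0, 12, -8, 0, 4]
The echelon form has 3 nonzero rows, and every pivot lies in the first 5 columns, so rank(A) = rank([A|b]) = 3.
The system is consistent.
rank = 3 < 5 unknowns, so there are infinitely many solutions.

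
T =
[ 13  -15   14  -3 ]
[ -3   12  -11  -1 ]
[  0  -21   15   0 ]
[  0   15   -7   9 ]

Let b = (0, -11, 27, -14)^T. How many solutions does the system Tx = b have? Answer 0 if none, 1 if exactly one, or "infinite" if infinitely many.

1

Row reduce the augmented matrix [T | b].
R2 ← R2 + (3/13)·R1: [0, 111/13, -101/13, -22/13, -11]
R3 ← R3 + (91/37)·R2: [0, 0, -152/37, -154/37, -2/37]
R4 ← R4 − (65/37)·R2: [0, 0, 246/37, 443/37, 197/37]
R4 ← R4 + (123/76)·R3: [0, 0, 0, 199/38, 199/38]
The echelon form has 4 nonzero rows, and every pivot lies in the first 4 columns, so rank(T) = rank([T|b]) = 4.
The system is consistent.
rank = 4 = number of unknowns, so the solution is unique.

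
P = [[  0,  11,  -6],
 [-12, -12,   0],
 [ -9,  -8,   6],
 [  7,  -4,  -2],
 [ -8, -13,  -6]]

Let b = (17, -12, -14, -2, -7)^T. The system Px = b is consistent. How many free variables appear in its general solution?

0

Row reduce the augmented matrix [P | b].
Swap R1 ↔ R2
R3 ← R3 − (3/4)·R1: [0, 1, 6, -5]
R4 ← R4 + (7/12)·R1: [0, -11, -2, -9]
R5 ← R5 − (2/3)·R1: [0, -5, -6, 1]
R3 ← R3 − (1/11)·R2: [0, 0, 72/11, -72/11]
R4 ← R4 + R2: [0, 0, -8, 8]
R5 ← R5 + (5/11)·R2: [0, 0, -96/11, 96/11]
R4 ← R4 + (11/9)·R3: [0, 0, 0, 0]
R5 ← R5 + (4/3)·R3: [0, 0, 0, 0]
The echelon form has 3 nonzero rows, and every pivot lies in the first 3 columns, so rank(P) = rank([P|b]) = 3.
The system is consistent.
Free variables = (unknowns) − (rank) = 3 − 3 = 0.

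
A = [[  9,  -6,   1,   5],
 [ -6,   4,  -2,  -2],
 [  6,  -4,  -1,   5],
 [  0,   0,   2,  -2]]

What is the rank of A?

Row reduce to echelon form.
R2 ← R2 + (2/3)·R1: [0, 0, -4/3, 4/3]
R3 ← R3 − (2/3)·R1: [0, 0, -5/3, 5/3]
R3 ← R3 − (5/4)·R2: [0, 0, 0, 0]
R4 ← R4 + (3/2)·R2: [0, 0, 0, 0]
Echelon form has 2 nonzero rows, so rank(A) = 2.

2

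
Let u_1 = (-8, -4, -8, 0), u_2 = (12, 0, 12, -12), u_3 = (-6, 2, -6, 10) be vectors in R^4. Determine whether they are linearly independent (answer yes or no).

no

Form the matrix with these vectors as rows and row reduce.
R2 ← R2 + (3/2)·R1: [0, -6, 0, -12]
R3 ← R3 − (3/4)·R1: [0, 5, 0, 10]
R3 ← R3 + (5/6)·R2: [0, 0, 0, 0]
2 nonzero rows, so the 3 vectors span a space of dimension 2.
Since 2 < 3, the vectors are linearly dependent.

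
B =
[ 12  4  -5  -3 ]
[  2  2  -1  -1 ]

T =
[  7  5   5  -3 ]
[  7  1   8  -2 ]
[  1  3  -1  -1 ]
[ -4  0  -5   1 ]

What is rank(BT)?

First compute BT:
[[119,  49, 112, -42],
 [ 31,   9,  32, -10]]
Now row reduce the product.
R2 ← R2 − (31/119)·R1: [0, -64/17, 48/17, 16/17]
2 nonzero rows, so rank(BT) = 2.

2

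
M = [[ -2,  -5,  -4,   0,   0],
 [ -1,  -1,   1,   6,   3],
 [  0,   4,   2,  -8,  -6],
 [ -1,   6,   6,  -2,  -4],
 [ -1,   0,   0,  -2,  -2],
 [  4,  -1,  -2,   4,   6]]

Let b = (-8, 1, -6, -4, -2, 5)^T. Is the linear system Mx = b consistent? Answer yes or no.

Row reduce the augmented matrix [M | b].
R2 ← R2 − (1/2)·R1: [0, 3/2, 3, 6, 3, 5]
R4 ← R4 − (1/2)·R1: [0, 17/2, 8, -2, -4, 0]
R5 ← R5 − (1/2)·R1: [0, 5/2, 2, -2, -2, 2]
R6 ← R6 + (2)·R1: [0, -11, -10, 4, 6, -11]
R3 ← R3 − (8/3)·R2: [0, 0, -6, -24, -14, -58/3]
R4 ← R4 − (17/3)·R2: [0, 0, -9, -36, -21, -85/3]
R5 ← R5 − (5/3)·R2: [0, 0, -3, -12, -7, -19/3]
R6 ← R6 + (22/3)·R2: [0, 0, 12, 48, 28, 77/3]
R4 ← R4 − (3/2)·R3: [0, 0, 0, 0, 0, 2/3]
R5 ← R5 − (1/2)·R3: [0, 0, 0, 0, 0, 10/3]
R6 ← R6 + (2)·R3: [0, 0, 0, 0, 0, -13]
R5 ← R5 − (5)·R4: [0, 0, 0, 0, 0, 0]
R6 ← R6 + (39/2)·R4: [0, 0, 0, 0, 0, 0]
The echelon form has 4 nonzero rows; the last pivot sits in the augmented column, so rank(M) = 3 but rank([M|b]) = 4.
Since the ranks differ, the system is inconsistent.

no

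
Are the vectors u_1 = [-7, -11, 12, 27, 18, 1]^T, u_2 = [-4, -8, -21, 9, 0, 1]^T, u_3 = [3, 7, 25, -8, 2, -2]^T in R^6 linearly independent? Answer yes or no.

Form the matrix with these vectors as rows and row reduce.
R2 ← R2 − (4/7)·R1: [0, -12/7, -195/7, -45/7, -72/7, 3/7]
R3 ← R3 + (3/7)·R1: [0, 16/7, 211/7, 25/7, 68/7, -11/7]
R3 ← R3 + (4/3)·R2: [0, 0, -7, -5, -4, -1]
3 nonzero rows, so the 3 vectors span a space of dimension 3.
Since 3 = 3, the vectors are linearly independent.

yes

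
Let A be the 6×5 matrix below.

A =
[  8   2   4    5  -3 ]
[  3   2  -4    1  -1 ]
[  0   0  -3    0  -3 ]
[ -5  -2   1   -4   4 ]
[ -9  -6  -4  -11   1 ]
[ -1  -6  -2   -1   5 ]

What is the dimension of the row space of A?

5

Row reduce to echelon form.
R2 ← R2 − (3/8)·R1: [0, 5/4, -11/2, -7/8, 1/8]
R4 ← R4 + (5/8)·R1: [0, -3/4, 7/2, -7/8, 17/8]
R5 ← R5 + (9/8)·R1: [0, -15/4, 1/2, -43/8, -19/8]
R6 ← R6 + (1/8)·R1: [0, -23/4, -3/2, -3/8, 37/8]
R4 ← R4 + (3/5)·R2: [0, 0, 1/5, -7/5, 11/5]
R5 ← R5 + (3)·R2: [0, 0, -16, -8, -2]
R6 ← R6 + (23/5)·R2: [0, 0, -134/5, -22/5, 26/5]
R4 ← R4 + (1/15)·R3: [0, 0, 0, -7/5, 2]
R5 ← R5 − (16/3)·R3: [0, 0, 0, -8, 14]
R6 ← R6 − (134/15)·R3: [0, 0, 0, -22/5, 32]
R5 ← R5 − (40/7)·R4: [0, 0, 0, 0, 18/7]
R6 ← R6 − (22/7)·R4: [0, 0, 0, 0, 180/7]
R6 ← R6 − (10)·R5: [0, 0, 0, 0, 0]
Echelon form has 5 nonzero rows, so rank(A) = 5.
The row space has dimension equal to the rank: 5.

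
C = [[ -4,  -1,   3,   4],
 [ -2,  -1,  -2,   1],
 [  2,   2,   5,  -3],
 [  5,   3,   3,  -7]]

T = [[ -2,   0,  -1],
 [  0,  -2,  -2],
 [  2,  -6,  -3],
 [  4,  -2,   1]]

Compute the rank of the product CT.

First compute CT:
[[ 30, -24,   1],
 [  4,  12,  11],
 [ -6, -28, -24],
 [-32, -10, -27]]
Now row reduce the product.
R2 ← R2 − (2/15)·R1: [0, 76/5, 163/15]
R3 ← R3 + (1/5)·R1: [0, -164/5, -119/5]
R4 ← R4 + (16/15)·R1: [0, -178/5, -389/15]
R3 ← R3 + (41/19)·R2: [0, 0, -20/57]
R4 ← R4 + (89/38)·R2: [0, 0, -55/114]
R4 ← R4 − (11/8)·R3: [0, 0, 0]
3 nonzero rows, so rank(CT) = 3.

3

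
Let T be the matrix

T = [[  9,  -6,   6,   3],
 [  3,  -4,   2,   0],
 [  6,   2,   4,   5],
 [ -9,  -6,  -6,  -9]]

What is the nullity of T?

Row reduce to echelon form.
R2 ← R2 − (1/3)·R1: [0, -2, 0, -1]
R3 ← R3 − (2/3)·R1: [0, 6, 0, 3]
R4 ← R4 + R1: [0, -12, 0, -6]
R3 ← R3 + (3)·R2: [0, 0, 0, 0]
R4 ← R4 − (6)·R2: [0, 0, 0, 0]
2 nonzero rows, so rank(T) = 2.
T has 4 columns; by rank–nullity, nullity = 4 − 2 = 2.

2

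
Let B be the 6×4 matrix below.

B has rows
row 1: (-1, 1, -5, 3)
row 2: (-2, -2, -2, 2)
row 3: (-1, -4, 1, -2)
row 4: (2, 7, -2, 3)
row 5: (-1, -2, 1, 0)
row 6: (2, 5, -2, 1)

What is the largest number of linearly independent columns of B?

Row reduce to echelon form.
R2 ← R2 − (2)·R1: [0, -4, 8, -4]
R3 ← R3 − R1: [0, -5, 6, -5]
R4 ← R4 + (2)·R1: [0, 9, -12, 9]
R5 ← R5 − R1: [0, -3, 6, -3]
R6 ← R6 + (2)·R1: [0, 7, -12, 7]
R3 ← R3 − (5/4)·R2: [0, 0, -4, 0]
R4 ← R4 + (9/4)·R2: [0, 0, 6, 0]
R5 ← R5 − (3/4)·R2: [0, 0, 0, 0]
R6 ← R6 + (7/4)·R2: [0, 0, 2, 0]
R4 ← R4 + (3/2)·R3: [0, 0, 0, 0]
R6 ← R6 + (1/2)·R3: [0, 0, 0, 0]
Echelon form has 3 nonzero rows, so rank(B) = 3.
The rank gives the maximum number of linearly independent columns: 3.

3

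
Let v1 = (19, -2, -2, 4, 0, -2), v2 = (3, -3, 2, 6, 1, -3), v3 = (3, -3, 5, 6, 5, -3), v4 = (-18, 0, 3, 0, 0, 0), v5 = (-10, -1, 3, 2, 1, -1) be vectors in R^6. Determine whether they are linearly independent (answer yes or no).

no

Form the matrix with these vectors as rows and row reduce.
R2 ← R2 − (3/19)·R1: [0, -51/19, 44/19, 102/19, 1, -51/19]
R3 ← R3 − (3/19)·R1: [0, -51/19, 101/19, 102/19, 5, -51/19]
R4 ← R4 + (18/19)·R1: [0, -36/19, 21/19, 72/19, 0, -36/19]
R5 ← R5 + (10/19)·R1: [0, -39/19, 37/19, 78/19, 1, -39/19]
R3 ← R3 − R2: [0, 0, 3, 0, 4, 0]
R4 ← R4 − (12/17)·R2: [0, 0, -9/17, 0, -12/17, 0]
R5 ← R5 − (13/17)·R2: [0, 0, 3/17, 0, 4/17, 0]
R4 ← R4 + (3/17)·R3: [0, 0, 0, 0, 0, 0]
R5 ← R5 − (1/17)·R3: [0, 0, 0, 0, 0, 0]
3 nonzero rows, so the 5 vectors span a space of dimension 3.
Since 3 < 5, the vectors are linearly dependent.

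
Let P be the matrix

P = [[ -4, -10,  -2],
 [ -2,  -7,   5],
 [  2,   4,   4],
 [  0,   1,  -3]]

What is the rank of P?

Row reduce to echelon form.
R2 ← R2 − (1/2)·R1: [0, -2, 6]
R3 ← R3 + (1/2)·R1: [0, -1, 3]
R3 ← R3 − (1/2)·R2: [0, 0, 0]
R4 ← R4 + (1/2)·R2: [0, 0, 0]
Echelon form has 2 nonzero rows, so rank(P) = 2.

2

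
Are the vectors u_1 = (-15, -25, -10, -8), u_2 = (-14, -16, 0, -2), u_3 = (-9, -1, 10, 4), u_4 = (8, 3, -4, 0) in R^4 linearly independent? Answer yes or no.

no

Form the matrix with these vectors as rows and row reduce.
R2 ← R2 − (14/15)·R1: [0, 22/3, 28/3, 82/15]
R3 ← R3 − (3/5)·R1: [0, 14, 16, 44/5]
R4 ← R4 + (8/15)·R1: [0, -31/3, -28/3, -64/15]
R3 ← R3 − (21/11)·R2: [0, 0, -20/11, -18/11]
R4 ← R4 + (31/22)·R2: [0, 0, 42/11, 189/55]
R4 ← R4 + (21/10)·R3: [0, 0, 0, 0]
3 nonzero rows, so the 4 vectors span a space of dimension 3.
Since 3 < 4, the vectors are linearly dependent.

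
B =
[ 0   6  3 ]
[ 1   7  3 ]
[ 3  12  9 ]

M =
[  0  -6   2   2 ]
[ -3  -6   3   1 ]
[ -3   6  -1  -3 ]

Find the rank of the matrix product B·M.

First compute BM:
[[-27, -18,  15,  -3],
 [-30, -30,  20,   0],
 [-63, -36,  33,  -9]]
Now row reduce the product.
R2 ← R2 − (10/9)·R1: [0, -10, 10/3, 10/3]
R3 ← R3 − (7/3)·R1: [0, 6, -2, -2]
R3 ← R3 + (3/5)·R2: [0, 0, 0, 0]
2 nonzero rows, so rank(BM) = 2.

2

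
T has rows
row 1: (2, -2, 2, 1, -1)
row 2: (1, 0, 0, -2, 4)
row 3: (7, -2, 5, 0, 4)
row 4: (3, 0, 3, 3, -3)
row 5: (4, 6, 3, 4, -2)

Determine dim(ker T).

2

Row reduce to echelon form.
R2 ← R2 − (1/2)·R1: [0, 1, -1, -5/2, 9/2]
R3 ← R3 − (7/2)·R1: [0, 5, -2, -7/2, 15/2]
R4 ← R4 − (3/2)·R1: [0, 3, 0, 3/2, -3/2]
R5 ← R5 − (2)·R1: [0, 10, -1, 2, 0]
R3 ← R3 − (5)·R2: [0, 0, 3, 9, -15]
R4 ← R4 − (3)·R2: [0, 0, 3, 9, -15]
R5 ← R5 − (10)·R2: [0, 0, 9, 27, -45]
R4 ← R4 − R3: [0, 0, 0, 0, 0]
R5 ← R5 − (3)·R3: [0, 0, 0, 0, 0]
3 nonzero rows, so rank(T) = 3.
T has 5 columns; by rank–nullity, nullity = 5 − 3 = 2.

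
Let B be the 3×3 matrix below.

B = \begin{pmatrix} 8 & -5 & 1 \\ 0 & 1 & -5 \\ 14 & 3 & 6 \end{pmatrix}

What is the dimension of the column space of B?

Row reduce to echelon form.
R3 ← R3 − (7/4)·R1: [0, 47/4, 17/4]
R3 ← R3 − (47/4)·R2: [0, 0, 63]
Echelon form has 3 nonzero rows, so rank(B) = 3.
The column space has dimension equal to the rank: 3.

3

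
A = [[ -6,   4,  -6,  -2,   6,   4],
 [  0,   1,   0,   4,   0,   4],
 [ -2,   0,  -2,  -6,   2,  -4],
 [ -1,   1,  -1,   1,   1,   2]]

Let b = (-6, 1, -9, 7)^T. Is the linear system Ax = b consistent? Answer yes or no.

Row reduce the augmented matrix [A | b].
R3 ← R3 − (1/3)·R1: [0, -4/3, 0, -16/3, 0, -16/3, -7]
R4 ← R4 − (1/6)·R1: [0, 1/3, 0, 4/3, 0, 4/3, 8]
R3 ← R3 + (4/3)·R2: [0, 0, 0, 0, 0, 0, -17/3]
R4 ← R4 − (1/3)·R2: [0, 0, 0, 0, 0, 0, 23/3]
R4 ← R4 + (23/17)·R3: [0, 0, 0, 0, 0, 0, 0]
The echelon form has 3 nonzero rows; the last pivot sits in the augmented column, so rank(A) = 2 but rank([A|b]) = 3.
Since the ranks differ, the system is inconsistent.

no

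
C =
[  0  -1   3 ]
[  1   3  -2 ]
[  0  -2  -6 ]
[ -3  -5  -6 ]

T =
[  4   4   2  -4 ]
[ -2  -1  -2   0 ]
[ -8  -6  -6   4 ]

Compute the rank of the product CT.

2

First compute CT:
[[-22, -17, -16,  12],
 [ 14,  13,   8, -12],
 [ 52,  38,  40, -24],
 [ 46,  29,  40, -12]]
Now row reduce the product.
R2 ← R2 + (7/11)·R1: [0, 24/11, -24/11, -48/11]
R3 ← R3 + (26/11)·R1: [0, -24/11, 24/11, 48/11]
R4 ← R4 + (23/11)·R1: [0, -72/11, 72/11, 144/11]
R3 ← R3 + R2: [0, 0, 0, 0]
R4 ← R4 + (3)·R2: [0, 0, 0, 0]
2 nonzero rows, so rank(CT) = 2.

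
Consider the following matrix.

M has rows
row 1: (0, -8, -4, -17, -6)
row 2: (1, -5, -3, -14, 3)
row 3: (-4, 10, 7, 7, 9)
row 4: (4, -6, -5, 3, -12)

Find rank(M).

4

Row reduce to echelon form.
Swap R1 ↔ R2
R3 ← R3 + (4)·R1: [0, -10, -5, -49, 21]
R4 ← R4 − (4)·R1: [0, 14, 7, 59, -24]
R3 ← R3 − (5/4)·R2: [0, 0, 0, -111/4, 57/2]
R4 ← R4 + (7/4)·R2: [0, 0, 0, 117/4, -69/2]
R4 ← R4 + (39/37)·R3: [0, 0, 0, 0, -165/37]
Echelon form has 4 nonzero rows, so rank(M) = 4.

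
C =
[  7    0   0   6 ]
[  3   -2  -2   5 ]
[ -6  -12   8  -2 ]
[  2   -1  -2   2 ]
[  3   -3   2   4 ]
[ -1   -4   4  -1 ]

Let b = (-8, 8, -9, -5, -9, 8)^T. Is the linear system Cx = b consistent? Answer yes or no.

Row reduce the augmented matrix [C | b].
R2 ← R2 − (3/7)·R1: [0, -2, -2, 17/7, 80/7]
R3 ← R3 + (6/7)·R1: [0, -12, 8, 22/7, -111/7]
R4 ← R4 − (2/7)·R1: [0, -1, -2, 2/7, -19/7]
R5 ← R5 − (3/7)·R1: [0, -3, 2, 10/7, -39/7]
R6 ← R6 + (1/7)·R1: [0, -4, 4, -1/7, 48/7]
R3 ← R3 − (6)·R2: [0, 0, 20, -80/7, -591/7]
R4 ← R4 − (1/2)·R2: [0, 0, -1, -13/14, -59/7]
R5 ← R5 − (3/2)·R2: [0, 0, 5, -31/14, -159/7]
R6 ← R6 − (2)·R2: [0, 0, 8, -5, -16]
R4 ← R4 + (1/20)·R3: [0, 0, 0, -3/2, -253/20]
R5 ← R5 − (1/4)·R3: [0, 0, 0, 9/14, -45/28]
R6 ← R6 − (2/5)·R3: [0, 0, 0, -3/7, 622/35]
R5 ← R5 + (3/7)·R4: [0, 0, 0, 0, -246/35]
R6 ← R6 − (2/7)·R4: [0, 0, 0, 0, 1497/70]
R6 ← R6 + (499/164)·R5: [0, 0, 0, 0, 0]
The echelon form has 5 nonzero rows; the last pivot sits in the augmented column, so rank(C) = 4 but rank([C|b]) = 5.
Since the ranks differ, the system is inconsistent.

no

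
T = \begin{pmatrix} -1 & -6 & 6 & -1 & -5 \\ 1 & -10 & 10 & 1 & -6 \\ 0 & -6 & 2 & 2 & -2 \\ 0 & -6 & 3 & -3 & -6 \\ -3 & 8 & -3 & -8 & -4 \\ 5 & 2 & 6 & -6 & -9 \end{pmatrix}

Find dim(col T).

5

Row reduce to echelon form.
R2 ← R2 + R1: [0, -16, 16, 0, -11]
R5 ← R5 − (3)·R1: [0, 26, -21, -5, 11]
R6 ← R6 + (5)·R1: [0, -28, 36, -11, -34]
R3 ← R3 − (3/8)·R2: [0, 0, -4, 2, 17/8]
R4 ← R4 − (3/8)·R2: [0, 0, -3, -3, -15/8]
R5 ← R5 + (13/8)·R2: [0, 0, 5, -5, -55/8]
R6 ← R6 − (7/4)·R2: [0, 0, 8, -11, -59/4]
R4 ← R4 − (3/4)·R3: [0, 0, 0, -9/2, -111/32]
R5 ← R5 + (5/4)·R3: [0, 0, 0, -5/2, -135/32]
R6 ← R6 + (2)·R3: [0, 0, 0, -7, -21/2]
R5 ← R5 − (5/9)·R4: [0, 0, 0, 0, -55/24]
R6 ← R6 − (14/9)·R4: [0, 0, 0, 0, -245/48]
R6 ← R6 − (49/22)·R5: [0, 0, 0, 0, 0]
Echelon form has 5 nonzero rows, so rank(T) = 5.
The column space has dimension equal to the rank: 5.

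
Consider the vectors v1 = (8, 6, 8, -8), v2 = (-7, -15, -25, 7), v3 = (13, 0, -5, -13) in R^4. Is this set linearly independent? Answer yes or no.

Form the matrix with these vectors as rows and row reduce.
R2 ← R2 + (7/8)·R1: [0, -39/4, -18, 0]
R3 ← R3 − (13/8)·R1: [0, -39/4, -18, 0]
R3 ← R3 − R2: [0, 0, 0, 0]
2 nonzero rows, so the 3 vectors span a space of dimension 2.
Since 2 < 3, the vectors are linearly dependent.

no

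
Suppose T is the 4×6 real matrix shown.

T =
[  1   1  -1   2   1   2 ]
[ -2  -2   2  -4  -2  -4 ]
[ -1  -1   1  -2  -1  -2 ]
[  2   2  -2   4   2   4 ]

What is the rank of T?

Row reduce to echelon form.
R2 ← R2 + (2)·R1: [0, 0, 0, 0, 0, 0]
R3 ← R3 + R1: [0, 0, 0, 0, 0, 0]
R4 ← R4 − (2)·R1: [0, 0, 0, 0, 0, 0]
Echelon form has 1 nonzero row, so rank(T) = 1.

1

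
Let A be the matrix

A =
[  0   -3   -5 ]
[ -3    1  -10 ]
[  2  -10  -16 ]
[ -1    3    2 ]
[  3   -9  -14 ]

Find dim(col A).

3

Row reduce to echelon form.
Swap R1 ↔ R2
R3 ← R3 + (2/3)·R1: [0, -28/3, -68/3]
R4 ← R4 − (1/3)·R1: [0, 8/3, 16/3]
R5 ← R5 + R1: [0, -8, -24]
R3 ← R3 − (28/9)·R2: [0, 0, -64/9]
R4 ← R4 + (8/9)·R2: [0, 0, 8/9]
R5 ← R5 − (8/3)·R2: [0, 0, -32/3]
R4 ← R4 + (1/8)·R3: [0, 0, 0]
R5 ← R5 − (3/2)·R3: [0, 0, 0]
Echelon form has 3 nonzero rows, so rank(A) = 3.
The column space has dimension equal to the rank: 3.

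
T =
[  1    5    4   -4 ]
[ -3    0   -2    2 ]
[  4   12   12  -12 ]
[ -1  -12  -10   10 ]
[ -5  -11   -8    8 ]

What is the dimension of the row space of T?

3

Row reduce to echelon form.
R2 ← R2 + (3)·R1: [0, 15, 10, -10]
R3 ← R3 − (4)·R1: [0, -8, -4, 4]
R4 ← R4 + R1: [0, -7, -6, 6]
R5 ← R5 + (5)·R1: [0, 14, 12, -12]
R3 ← R3 + (8/15)·R2: [0, 0, 4/3, -4/3]
R4 ← R4 + (7/15)·R2: [0, 0, -4/3, 4/3]
R5 ← R5 − (14/15)·R2: [0, 0, 8/3, -8/3]
R4 ← R4 + R3: [0, 0, 0, 0]
R5 ← R5 − (2)·R3: [0, 0, 0, 0]
Echelon form has 3 nonzero rows, so rank(T) = 3.
The row space has dimension equal to the rank: 3.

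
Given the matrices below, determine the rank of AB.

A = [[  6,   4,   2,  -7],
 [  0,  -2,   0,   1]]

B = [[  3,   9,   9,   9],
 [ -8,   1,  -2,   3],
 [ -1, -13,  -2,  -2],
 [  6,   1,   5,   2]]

2

First compute AB:
[[-58,  25,   7,  48],
 [ 22,  -1,   9,  -4]]
Now row reduce the product.
R2 ← R2 + (11/29)·R1: [0, 246/29, 338/29, 412/29]
2 nonzero rows, so rank(AB) = 2.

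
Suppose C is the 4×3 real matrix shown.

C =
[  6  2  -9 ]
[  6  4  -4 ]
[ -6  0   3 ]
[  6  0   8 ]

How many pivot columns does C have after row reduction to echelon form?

3

Row reduce to echelon form.
R2 ← R2 − R1: [0, 2, 5]
R3 ← R3 + R1: [0, 2, -6]
R4 ← R4 − R1: [0, -2, 17]
R3 ← R3 − R2: [0, 0, -11]
R4 ← R4 + R2: [0, 0, 22]
R4 ← R4 + (2)·R3: [0, 0, 0]
Echelon form has 3 nonzero rows, so rank(C) = 3.
Each nonzero row contributes one pivot column: 3 pivot columns.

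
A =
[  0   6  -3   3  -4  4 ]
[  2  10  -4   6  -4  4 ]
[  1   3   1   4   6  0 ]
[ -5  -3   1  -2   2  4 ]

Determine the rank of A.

Row reduce to echelon form.
Swap R1 ↔ R2
R3 ← R3 − (1/2)·R1: [0, -2, 3, 1, 8, -2]
R4 ← R4 + (5/2)·R1: [0, 22, -9, 13, -8, 14]
R3 ← R3 + (1/3)·R2: [0, 0, 2, 2, 20/3, -2/3]
R4 ← R4 − (11/3)·R2: [0, 0, 2, 2, 20/3, -2/3]
R4 ← R4 − R3: [0, 0, 0, 0, 0, 0]
Echelon form has 3 nonzero rows, so rank(A) = 3.

3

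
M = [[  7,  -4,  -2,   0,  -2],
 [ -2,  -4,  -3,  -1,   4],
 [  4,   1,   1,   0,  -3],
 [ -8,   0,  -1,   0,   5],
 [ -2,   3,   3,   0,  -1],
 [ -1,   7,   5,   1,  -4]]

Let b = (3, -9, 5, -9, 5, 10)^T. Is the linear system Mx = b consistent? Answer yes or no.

yes

Row reduce the augmented matrix [M | b].
R2 ← R2 + (2/7)·R1: [0, -36/7, -25/7, -1, 24/7, -57/7]
R3 ← R3 − (4/7)·R1: [0, 23/7, 15/7, 0, -13/7, 23/7]
R4 ← R4 + (8/7)·R1: [0, -32/7, -23/7, 0, 19/7, -39/7]
R5 ← R5 + (2/7)·R1: [0, 13/7, 17/7, 0, -11/7, 41/7]
R6 ← R6 + (1/7)·R1: [0, 45/7, 33/7, 1, -30/7, 73/7]
R3 ← R3 + (23/36)·R2: [0, 0, -5/36, -23/36, 1/3, -23/12]
R4 ← R4 − (8/9)·R2: [0, 0, -1/9, 8/9, -1/3, 5/3]
R5 ← R5 + (13/36)·R2: [0, 0, 41/36, -13/36, -1/3, 35/12]
R6 ← R6 + (5/4)·R2: [0, 0, 1/4, -1/4, 0, 1/4]
R4 ← R4 − (4/5)·R3: [0, 0, 0, 7/5, -3/5, 16/5]
R5 ← R5 + (41/5)·R3: [0, 0, 0, -28/5, 12/5, -64/5]
R6 ← R6 + (9/5)·R3: [0, 0, 0, -7/5, 3/5, -16/5]
R5 ← R5 + (4)·R4: [0, 0, 0, 0, 0, 0]
R6 ← R6 + R4: [0, 0, 0, 0, 0, 0]
The echelon form has 4 nonzero rows, and every pivot lies in the first 5 columns, so rank(M) = rank([M|b]) = 4.
The system is consistent.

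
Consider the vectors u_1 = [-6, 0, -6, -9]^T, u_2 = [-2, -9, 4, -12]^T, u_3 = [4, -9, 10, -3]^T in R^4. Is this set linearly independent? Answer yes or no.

no

Form the matrix with these vectors as rows and row reduce.
R2 ← R2 − (1/3)·R1: [0, -9, 6, -9]
R3 ← R3 + (2/3)·R1: [0, -9, 6, -9]
R3 ← R3 − R2: [0, 0, 0, 0]
2 nonzero rows, so the 3 vectors span a space of dimension 2.
Since 2 < 3, the vectors are linearly dependent.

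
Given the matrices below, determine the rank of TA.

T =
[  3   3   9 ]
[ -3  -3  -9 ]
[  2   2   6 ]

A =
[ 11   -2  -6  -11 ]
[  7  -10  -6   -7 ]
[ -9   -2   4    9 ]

First compute TA:
[[-27, -54,   0,  27],
 [ 27,  54,   0, -27],
 [-18, -36,   0,  18]]
Now row reduce the product.
R2 ← R2 + R1: [0, 0, 0, 0]
R3 ← R3 − (2/3)·R1: [0, 0, 0, 0]
1 nonzero row, so rank(TA) = 1.

1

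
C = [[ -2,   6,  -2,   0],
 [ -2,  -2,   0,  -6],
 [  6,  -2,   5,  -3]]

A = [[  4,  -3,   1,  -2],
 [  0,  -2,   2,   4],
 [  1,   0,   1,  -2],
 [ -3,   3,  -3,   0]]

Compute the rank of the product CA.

First compute CA:
[[-10,  -6,   8,  32],
 [ 10,  -8,  12,  -4],
 [ 38, -23,  16, -30]]
Now row reduce the product.
R2 ← R2 + R1: [0, -14, 20, 28]
R3 ← R3 + (19/5)·R1: [0, -229/5, 232/5, 458/5]
R3 ← R3 − (229/70)·R2: [0, 0, -666/35, 0]
3 nonzero rows, so rank(CA) = 3.

3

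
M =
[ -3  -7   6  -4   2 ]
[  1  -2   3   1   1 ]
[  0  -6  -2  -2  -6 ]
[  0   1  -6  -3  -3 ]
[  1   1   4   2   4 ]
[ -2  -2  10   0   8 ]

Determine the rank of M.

4

Row reduce to echelon form.
R2 ← R2 + (1/3)·R1: [0, -13/3, 5, -1/3, 5/3]
R5 ← R5 + (1/3)·R1: [0, -4/3, 6, 2/3, 14/3]
R6 ← R6 − (2/3)·R1: [0, 8/3, 6, 8/3, 20/3]
R3 ← R3 − (18/13)·R2: [0, 0, -116/13, -20/13, -108/13]
R4 ← R4 + (3/13)·R2: [0, 0, -63/13, -40/13, -34/13]
R5 ← R5 − (4/13)·R2: [0, 0, 58/13, 10/13, 54/13]
R6 ← R6 + (8/13)·R2: [0, 0, 118/13, 32/13, 100/13]
R4 ← R4 − (63/116)·R3: [0, 0, 0, -65/29, 55/29]
R5 ← R5 + (1/2)·R3: [0, 0, 0, 0, 0]
R6 ← R6 + (59/58)·R3: [0, 0, 0, 26/29, -22/29]
R6 ← R6 + (2/5)·R4: [0, 0, 0, 0, 0]
Echelon form has 4 nonzero rows, so rank(M) = 4.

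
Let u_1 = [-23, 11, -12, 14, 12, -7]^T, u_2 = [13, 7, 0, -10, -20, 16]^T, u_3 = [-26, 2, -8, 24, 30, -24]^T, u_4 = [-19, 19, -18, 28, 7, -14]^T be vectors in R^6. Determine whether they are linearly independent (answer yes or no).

yes

Form the matrix with these vectors as rows and row reduce.
R2 ← R2 + (13/23)·R1: [0, 304/23, -156/23, -48/23, -304/23, 277/23]
R3 ← R3 − (26/23)·R1: [0, -240/23, 128/23, 188/23, 378/23, -370/23]
R4 ← R4 − (19/23)·R1: [0, 228/23, -186/23, 378/23, -67/23, -189/23]
R3 ← R3 + (15/19)·R2: [0, 0, 4/19, 124/19, 6, -125/19]
R4 ← R4 − (3/4)·R2: [0, 0, -3, 18, 7, -69/4]
R4 ← R4 + (57/4)·R3: [0, 0, 0, 111, 185/2, -111]
4 nonzero rows, so the 4 vectors span a space of dimension 4.
Since 4 = 4, the vectors are linearly independent.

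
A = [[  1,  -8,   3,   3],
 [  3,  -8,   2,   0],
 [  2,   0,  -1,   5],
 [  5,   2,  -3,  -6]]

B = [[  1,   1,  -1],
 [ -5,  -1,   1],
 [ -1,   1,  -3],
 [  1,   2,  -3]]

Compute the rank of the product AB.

3

First compute AB:
[[ 41,  18, -27],
 [ 41,  13, -17],
 [  8,  11, -14],
 [ -8, -12,  24]]
Now row reduce the product.
R2 ← R2 − R1: [0, -5, 10]
R3 ← R3 − (8/41)·R1: [0, 307/41, -358/41]
R4 ← R4 + (8/41)·R1: [0, -348/41, 768/41]
R3 ← R3 + (307/205)·R2: [0, 0, 256/41]
R4 ← R4 − (348/205)·R2: [0, 0, 72/41]
R4 ← R4 − (9/32)·R3: [0, 0, 0]
3 nonzero rows, so rank(AB) = 3.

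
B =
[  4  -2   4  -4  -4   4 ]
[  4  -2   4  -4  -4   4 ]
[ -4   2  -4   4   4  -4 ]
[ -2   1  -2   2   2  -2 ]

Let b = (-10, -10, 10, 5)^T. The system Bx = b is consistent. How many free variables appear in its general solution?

5

Row reduce the augmented matrix [B | b].
R2 ← R2 − R1: [0, 0, 0, 0, 0, 0, 0]
R3 ← R3 + R1: [0, 0, 0, 0, 0, 0, 0]
R4 ← R4 + (1/2)·R1: [0, 0, 0, 0, 0, 0, 0]
The echelon form has 1 nonzero rows, and every pivot lies in the first 6 columns, so rank(B) = rank([B|b]) = 1.
The system is consistent.
Free variables = (unknowns) − (rank) = 6 − 1 = 5.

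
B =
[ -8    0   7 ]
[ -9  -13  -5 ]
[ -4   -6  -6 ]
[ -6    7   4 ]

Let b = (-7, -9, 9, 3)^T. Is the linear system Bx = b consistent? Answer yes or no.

Row reduce the augmented matrix [B | b].
R2 ← R2 − (9/8)·R1: [0, -13, -103/8, -9/8]
R3 ← R3 − (1/2)·R1: [0, -6, -19/2, 25/2]
R4 ← R4 − (3/4)·R1: [0, 7, -5/4, 33/4]
R3 ← R3 − (6/13)·R2: [0, 0, -185/52, 677/52]
R4 ← R4 + (7/13)·R2: [0, 0, -851/104, 795/104]
R4 ← R4 − (23/10)·R3: [0, 0, 0, -223/10]
The echelon form has 4 nonzero rows; the last pivot sits in the augmented column, so rank(B) = 3 but rank([B|b]) = 4.
Since the ranks differ, the system is inconsistent.

no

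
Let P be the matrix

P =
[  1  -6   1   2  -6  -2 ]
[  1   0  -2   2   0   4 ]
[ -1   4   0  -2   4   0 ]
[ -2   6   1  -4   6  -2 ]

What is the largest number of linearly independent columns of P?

2

Row reduce to echelon form.
R2 ← R2 − R1: [0, 6, -3, 0, 6, 6]
R3 ← R3 + R1: [0, -2, 1, 0, -2, -2]
R4 ← R4 + (2)·R1: [0, -6, 3, 0, -6, -6]
R3 ← R3 + (1/3)·R2: [0, 0, 0, 0, 0, 0]
R4 ← R4 + R2: [0, 0, 0, 0, 0, 0]
Echelon form has 2 nonzero rows, so rank(P) = 2.
The rank gives the maximum number of linearly independent columns: 2.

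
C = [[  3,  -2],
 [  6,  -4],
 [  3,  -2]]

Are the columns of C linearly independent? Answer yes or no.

Row reduce C to echelon form.
R2 ← R2 − (2)·R1: [0, 0]
R3 ← R3 − R1: [0, 0]
1 pivot among 2 columns.
Only 1 < 2 pivot columns, so the columns are linearly dependent.

no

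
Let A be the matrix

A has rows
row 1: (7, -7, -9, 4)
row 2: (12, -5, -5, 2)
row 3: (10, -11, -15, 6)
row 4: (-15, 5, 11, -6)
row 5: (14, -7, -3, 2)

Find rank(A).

Row reduce to echelon form.
R2 ← R2 − (12/7)·R1: [0, 7, 73/7, -34/7]
R3 ← R3 − (10/7)·R1: [0, -1, -15/7, 2/7]
R4 ← R4 + (15/7)·R1: [0, -10, -58/7, 18/7]
R5 ← R5 − (2)·R1: [0, 7, 15, -6]
R3 ← R3 + (1/7)·R2: [0, 0, -32/49, -20/49]
R4 ← R4 + (10/7)·R2: [0, 0, 324/49, -214/49]
R5 ← R5 − R2: [0, 0, 32/7, -8/7]
R4 ← R4 + (81/8)·R3: [0, 0, 0, -17/2]
R5 ← R5 + (7)·R3: [0, 0, 0, -4]
R5 ← R5 − (8/17)·R4: [0, 0, 0, 0]
Echelon form has 4 nonzero rows, so rank(A) = 4.

4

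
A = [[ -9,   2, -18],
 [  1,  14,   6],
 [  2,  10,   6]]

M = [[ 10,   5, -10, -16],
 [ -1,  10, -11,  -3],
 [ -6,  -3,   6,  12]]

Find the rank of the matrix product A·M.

3

First compute AM:
[[ 16,  29, -40, -78],
 [-40, 127, -128,  14],
 [-26,  92, -94,  10]]
Now row reduce the product.
R2 ← R2 + (5/2)·R1: [0, 399/2, -228, -181]
R3 ← R3 + (13/8)·R1: [0, 1113/8, -159, -467/4]
R3 ← R3 − (53/76)·R2: [0, 0, 0, 180/19]
3 nonzero rows, so rank(AM) = 3.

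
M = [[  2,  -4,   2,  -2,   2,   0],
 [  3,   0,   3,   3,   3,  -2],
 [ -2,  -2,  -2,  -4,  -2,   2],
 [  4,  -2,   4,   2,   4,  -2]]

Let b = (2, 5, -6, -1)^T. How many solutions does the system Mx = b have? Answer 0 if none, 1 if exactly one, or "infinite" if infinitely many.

Row reduce the augmented matrix [M | b].
R2 ← R2 − (3/2)·R1: [0, 6, 0, 6, 0, -2, 2]
R3 ← R3 + R1: [0, -6, 0, -6, 0, 2, -4]
R4 ← R4 − (2)·R1: [0, 6, 0, 6, 0, -2, -5]
R3 ← R3 + R2: [0, 0, 0, 0, 0, 0, -2]
R4 ← R4 − R2: [0, 0, 0, 0, 0, 0, -7]
R4 ← R4 − (7/2)·R3: [0, 0, 0, 0, 0, 0, 0]
The echelon form has 3 nonzero rows; the last pivot sits in the augmented column, so rank(M) = 2 but rank([M|b]) = 3.
Since the ranks differ, the system is inconsistent.
It has no solutions.

0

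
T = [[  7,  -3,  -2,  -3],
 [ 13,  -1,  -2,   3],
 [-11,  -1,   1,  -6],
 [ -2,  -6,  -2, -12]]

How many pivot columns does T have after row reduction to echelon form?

Row reduce to echelon form.
R2 ← R2 − (13/7)·R1: [0, 32/7, 12/7, 60/7]
R3 ← R3 + (11/7)·R1: [0, -40/7, -15/7, -75/7]
R4 ← R4 + (2/7)·R1: [0, -48/7, -18/7, -90/7]
R3 ← R3 + (5/4)·R2: [0, 0, 0, 0]
R4 ← R4 + (3/2)·R2: [0, 0, 0, 0]
Echelon form has 2 nonzero rows, so rank(T) = 2.
Each nonzero row contributes one pivot column: 2 pivot columns.

2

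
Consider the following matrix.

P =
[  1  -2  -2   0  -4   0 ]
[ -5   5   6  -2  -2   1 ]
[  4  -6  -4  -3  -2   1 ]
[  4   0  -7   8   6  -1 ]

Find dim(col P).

Row reduce to echelon form.
R2 ← R2 + (5)·R1: [0, -5, -4, -2, -22, 1]
R3 ← R3 − (4)·R1: [0, 2, 4, -3, 14, 1]
R4 ← R4 − (4)·R1: [0, 8, 1, 8, 22, -1]
R3 ← R3 + (2/5)·R2: [0, 0, 12/5, -19/5, 26/5, 7/5]
R4 ← R4 + (8/5)·R2: [0, 0, -27/5, 24/5, -66/5, 3/5]
R4 ← R4 + (9/4)·R3: [0, 0, 0, -15/4, -3/2, 15/4]
Echelon form has 4 nonzero rows, so rank(P) = 4.
The column space has dimension equal to the rank: 4.

4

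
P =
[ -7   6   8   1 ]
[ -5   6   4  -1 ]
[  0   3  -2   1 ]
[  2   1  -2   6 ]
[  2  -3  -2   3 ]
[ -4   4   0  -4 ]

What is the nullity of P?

0

Row reduce to echelon form.
R2 ← R2 − (5/7)·R1: [0, 12/7, -12/7, -12/7]
R4 ← R4 + (2/7)·R1: [0, 19/7, 2/7, 44/7]
R5 ← R5 + (2/7)·R1: [0, -9/7, 2/7, 23/7]
R6 ← R6 − (4/7)·R1: [0, 4/7, -32/7, -32/7]
R3 ← R3 − (7/4)·R2: [0, 0, 1, 4]
R4 ← R4 − (19/12)·R2: [0, 0, 3, 9]
R5 ← R5 + (3/4)·R2: [0, 0, -1, 2]
R6 ← R6 − (1/3)·R2: [0, 0, -4, -4]
R4 ← R4 − (3)·R3: [0, 0, 0, -3]
R5 ← R5 + R3: [0, 0, 0, 6]
R6 ← R6 + (4)·R3: [0, 0, 0, 12]
R5 ← R5 + (2)·R4: [0, 0, 0, 0]
R6 ← R6 + (4)·R4: [0, 0, 0, 0]
4 nonzero rows, so rank(P) = 4.
P has 4 columns; by rank–nullity, nullity = 4 − 4 = 0.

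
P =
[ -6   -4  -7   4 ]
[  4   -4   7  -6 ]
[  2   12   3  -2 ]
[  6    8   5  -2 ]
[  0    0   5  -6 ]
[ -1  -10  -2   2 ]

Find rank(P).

Row reduce to echelon form.
R2 ← R2 + (2/3)·R1: [0, -20/3, 7/3, -10/3]
R3 ← R3 + (1/3)·R1: [0, 32/3, 2/3, -2/3]
R4 ← R4 + R1: [0, 4, -2, 2]
R6 ← R6 − (1/6)·R1: [0, -28/3, -5/6, 4/3]
R3 ← R3 + (8/5)·R2: [0, 0, 22/5, -6]
R4 ← R4 + (3/5)·R2: [0, 0, -3/5, 0]
R6 ← R6 − (7/5)·R2: [0, 0, -41/10, 6]
R4 ← R4 + (3/22)·R3: [0, 0, 0, -9/11]
R5 ← R5 − (25/22)·R3: [0, 0, 0, 9/11]
R6 ← R6 + (41/44)·R3: [0, 0, 0, 9/22]
R5 ← R5 + R4: [0, 0, 0, 0]
R6 ← R6 + (1/2)·R4: [0, 0, 0, 0]
Echelon form has 4 nonzero rows, so rank(P) = 4.

4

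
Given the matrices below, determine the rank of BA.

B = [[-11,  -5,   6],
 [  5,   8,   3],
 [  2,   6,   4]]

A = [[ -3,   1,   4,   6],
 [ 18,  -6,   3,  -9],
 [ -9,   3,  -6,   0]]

2

First compute BA:
[[-111,  37, -95, -21],
 [102, -34,  26, -42],
 [ 66, -22,   2, -42]]
Now row reduce the product.
R2 ← R2 + (34/37)·R1: [0, 0, -2268/37, -2268/37]
R3 ← R3 + (22/37)·R1: [0, 0, -2016/37, -2016/37]
R3 ← R3 − (8/9)·R2: [0, 0, 0, 0]
2 nonzero rows, so rank(BA) = 2.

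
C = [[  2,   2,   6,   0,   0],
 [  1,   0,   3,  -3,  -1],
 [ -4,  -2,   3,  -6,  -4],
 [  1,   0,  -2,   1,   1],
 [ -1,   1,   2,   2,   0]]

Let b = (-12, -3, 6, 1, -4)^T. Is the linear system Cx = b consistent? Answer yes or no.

Row reduce the augmented matrix [C | b].
R2 ← R2 − (1/2)·R1: [0, -1, 0, -3, -1, 3]
R3 ← R3 + (2)·R1: [0, 2, 15, -6, -4, -18]
R4 ← R4 − (1/2)·R1: [0, -1, -5, 1, 1, 7]
R5 ← R5 + (1/2)·R1: [0, 2, 5, 2, 0, -10]
R3 ← R3 + (2)·R2: [0, 0, 15, -12, -6, -12]
R4 ← R4 − R2: [0, 0, -5, 4, 2, 4]
R5 ← R5 + (2)·R2: [0, 0, 5, -4, -2, -4]
R4 ← R4 + (1/3)·R3: [0, 0, 0, 0, 0, 0]
R5 ← R5 − (1/3)·R3: [0, 0, 0, 0, 0, 0]
The echelon form has 3 nonzero rows, and every pivot lies in the first 5 columns, so rank(C) = rank([C|b]) = 3.
The system is consistent.

yes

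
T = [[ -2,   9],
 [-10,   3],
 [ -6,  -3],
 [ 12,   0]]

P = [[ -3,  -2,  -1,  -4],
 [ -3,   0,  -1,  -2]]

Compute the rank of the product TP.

First compute TP:
[[-21,   4,  -7, -10],
 [ 21,  20,   7,  34],
 [ 27,  12,   9,  30],
 [-36, -24, -12, -48]]
Now row reduce the product.
R2 ← R2 + R1: [0, 24, 0, 24]
R3 ← R3 + (9/7)·R1: [0, 120/7, 0, 120/7]
R4 ← R4 − (12/7)·R1: [0, -216/7, 0, -216/7]
R3 ← R3 − (5/7)·R2: [0, 0, 0, 0]
R4 ← R4 + (9/7)·R2: [0, 0, 0, 0]
2 nonzero rows, so rank(TP) = 2.

2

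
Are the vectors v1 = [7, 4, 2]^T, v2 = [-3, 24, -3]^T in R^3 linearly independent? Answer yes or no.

yes

Form the matrix with these vectors as rows and row reduce.
R2 ← R2 + (3/7)·R1: [0, 180/7, -15/7]
2 nonzero rows, so the 2 vectors span a space of dimension 2.
Since 2 = 2, the vectors are linearly independent.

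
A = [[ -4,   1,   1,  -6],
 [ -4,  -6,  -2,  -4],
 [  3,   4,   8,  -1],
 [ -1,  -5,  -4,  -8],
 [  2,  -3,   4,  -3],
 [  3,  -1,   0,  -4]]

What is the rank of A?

4

Row reduce to echelon form.
R2 ← R2 − R1: [0, -7, -3, 2]
R3 ← R3 + (3/4)·R1: [0, 19/4, 35/4, -11/2]
R4 ← R4 − (1/4)·R1: [0, -21/4, -17/4, -13/2]
R5 ← R5 + (1/2)·R1: [0, -5/2, 9/2, -6]
R6 ← R6 + (3/4)·R1: [0, -1/4, 3/4, -17/2]
R3 ← R3 + (19/28)·R2: [0, 0, 47/7, -29/7]
R4 ← R4 − (3/4)·R2: [0, 0, -2, -8]
R5 ← R5 − (5/14)·R2: [0, 0, 39/7, -47/7]
R6 ← R6 − (1/28)·R2: [0, 0, 6/7, -60/7]
R4 ← R4 + (14/47)·R3: [0, 0, 0, -434/47]
R5 ← R5 − (39/47)·R3: [0, 0, 0, -154/47]
R6 ← R6 − (6/47)·R3: [0, 0, 0, -378/47]
R5 ← R5 − (11/31)·R4: [0, 0, 0, 0]
R6 ← R6 − (27/31)·R4: [0, 0, 0, 0]
Echelon form has 4 nonzero rows, so rank(A) = 4.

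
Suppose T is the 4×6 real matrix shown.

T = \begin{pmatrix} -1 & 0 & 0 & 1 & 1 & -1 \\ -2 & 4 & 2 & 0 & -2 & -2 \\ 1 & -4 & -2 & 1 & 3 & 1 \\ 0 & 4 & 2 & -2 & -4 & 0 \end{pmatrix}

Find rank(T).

2

Row reduce to echelon form.
R2 ← R2 − (2)·R1: [0, 4, 2, -2, -4, 0]
R3 ← R3 + R1: [0, -4, -2, 2, 4, 0]
R3 ← R3 + R2: [0, 0, 0, 0, 0, 0]
R4 ← R4 − R2: [0, 0, 0, 0, 0, 0]
Echelon form has 2 nonzero rows, so rank(T) = 2.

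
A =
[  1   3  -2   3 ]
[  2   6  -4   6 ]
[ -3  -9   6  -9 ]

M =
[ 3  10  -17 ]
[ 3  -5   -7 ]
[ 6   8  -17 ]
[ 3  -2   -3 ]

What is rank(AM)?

First compute AM:
[[  9, -27, -13],
 [ 18, -54, -26],
 [-27,  81,  39]]
Now row reduce the product.
R2 ← R2 − (2)·R1: [0, 0, 0]
R3 ← R3 + (3)·R1: [0, 0, 0]
1 nonzero row, so rank(AM) = 1.

1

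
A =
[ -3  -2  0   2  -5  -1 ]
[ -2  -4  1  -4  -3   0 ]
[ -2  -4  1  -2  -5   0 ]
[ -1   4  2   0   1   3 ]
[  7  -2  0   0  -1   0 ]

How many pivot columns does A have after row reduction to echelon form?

5

Row reduce to echelon form.
R2 ← R2 − (2/3)·R1: [0, -8/3, 1, -16/3, 1/3, 2/3]
R3 ← R3 − (2/3)·R1: [0, -8/3, 1, -10/3, -5/3, 2/3]
R4 ← R4 − (1/3)·R1: [0, 14/3, 2, -2/3, 8/3, 10/3]
R5 ← R5 + (7/3)·R1: [0, -20/3, 0, 14/3, -38/3, -7/3]
R3 ← R3 − R2: [0, 0, 0, 2, -2, 0]
R4 ← R4 + (7/4)·R2: [0, 0, 15/4, -10, 13/4, 9/2]
R5 ← R5 − (5/2)·R2: [0, 0, -5/2, 18, -27/2, -4]
Swap R3 ↔ R4
R5 ← R5 + (2/3)·R3: [0, 0, 0, 34/3, -34/3, -1]
R5 ← R5 − (17/3)·R4: [0, 0, 0, 0, 0, -1]
Echelon form has 5 nonzero rows, so rank(A) = 5.
Each nonzero row contributes one pivot column: 5 pivot columns.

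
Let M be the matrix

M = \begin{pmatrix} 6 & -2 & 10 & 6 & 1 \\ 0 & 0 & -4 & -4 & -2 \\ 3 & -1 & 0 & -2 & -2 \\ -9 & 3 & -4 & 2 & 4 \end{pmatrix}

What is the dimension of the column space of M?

Row reduce to echelon form.
R3 ← R3 − (1/2)·R1: [0, 0, -5, -5, -5/2]
R4 ← R4 + (3/2)·R1: [0, 0, 11, 11, 11/2]
R3 ← R3 − (5/4)·R2: [0, 0, 0, 0, 0]
R4 ← R4 + (11/4)·R2: [0, 0, 0, 0, 0]
Echelon form has 2 nonzero rows, so rank(M) = 2.
The column space has dimension equal to the rank: 2.

2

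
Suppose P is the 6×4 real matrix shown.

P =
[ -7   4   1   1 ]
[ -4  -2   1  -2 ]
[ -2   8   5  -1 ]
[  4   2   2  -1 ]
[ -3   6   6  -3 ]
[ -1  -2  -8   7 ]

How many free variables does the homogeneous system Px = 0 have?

Row reduce to echelon form.
R2 ← R2 − (4/7)·R1: [0, -30/7, 3/7, -18/7]
R3 ← R3 − (2/7)·R1: [0, 48/7, 33/7, -9/7]
R4 ← R4 + (4/7)·R1: [0, 30/7, 18/7, -3/7]
R5 ← R5 − (3/7)·R1: [0, 30/7, 39/7, -24/7]
R6 ← R6 − (1/7)·R1: [0, -18/7, -57/7, 48/7]
R3 ← R3 + (8/5)·R2: [0, 0, 27/5, -27/5]
R4 ← R4 + R2: [0, 0, 3, -3]
R5 ← R5 + R2: [0, 0, 6, -6]
R6 ← R6 − (3/5)·R2: [0, 0, -42/5, 42/5]
R4 ← R4 − (5/9)·R3: [0, 0, 0, 0]
R5 ← R5 − (10/9)·R3: [0, 0, 0, 0]
R6 ← R6 + (14/9)·R3: [0, 0, 0, 0]
3 nonzero rows, so rank(P) = 3.
P has 4 columns; by rank–nullity, nullity = 4 − 3 = 1.

1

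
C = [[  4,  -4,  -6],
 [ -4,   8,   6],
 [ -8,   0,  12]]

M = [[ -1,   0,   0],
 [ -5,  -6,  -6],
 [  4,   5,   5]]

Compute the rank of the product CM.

2

First compute CM:
[[ -8,  -6,  -6],
 [-12, -18, -18],
 [ 56,  60,  60]]
Now row reduce the product.
R2 ← R2 − (3/2)·R1: [0, -9, -9]
R3 ← R3 + (7)·R1: [0, 18, 18]
R3 ← R3 + (2)·R2: [0, 0, 0]
2 nonzero rows, so rank(CM) = 2.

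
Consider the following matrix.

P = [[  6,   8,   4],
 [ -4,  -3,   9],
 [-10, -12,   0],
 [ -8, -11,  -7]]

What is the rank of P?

Row reduce to echelon form.
R2 ← R2 + (2/3)·R1: [0, 7/3, 35/3]
R3 ← R3 + (5/3)·R1: [0, 4/3, 20/3]
R4 ← R4 + (4/3)·R1: [0, -1/3, -5/3]
R3 ← R3 − (4/7)·R2: [0, 0, 0]
R4 ← R4 + (1/7)·R2: [0, 0, 0]
Echelon form has 2 nonzero rows, so rank(P) = 2.

2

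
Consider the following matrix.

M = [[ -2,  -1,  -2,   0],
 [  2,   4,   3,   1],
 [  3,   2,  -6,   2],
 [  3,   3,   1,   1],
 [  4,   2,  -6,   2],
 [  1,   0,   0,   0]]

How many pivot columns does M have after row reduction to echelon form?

Row reduce to echelon form.
R2 ← R2 + R1: [0, 3, 1, 1]
R3 ← R3 + (3/2)·R1: [0, 1/2, -9, 2]
R4 ← R4 + (3/2)·R1: [0, 3/2, -2, 1]
R5 ← R5 + (2)·R1: [0, 0, -10, 2]
R6 ← R6 + (1/2)·R1: [0, -1/2, -1, 0]
R3 ← R3 − (1/6)·R2: [0, 0, -55/6, 11/6]
R4 ← R4 − (1/2)·R2: [0, 0, -5/2, 1/2]
R6 ← R6 + (1/6)·R2: [0, 0, -5/6, 1/6]
R4 ← R4 − (3/11)·R3: [0, 0, 0, 0]
R5 ← R5 − (12/11)·R3: [0, 0, 0, 0]
R6 ← R6 − (1/11)·R3: [0, 0, 0, 0]
Echelon form has 3 nonzero rows, so rank(M) = 3.
Each nonzero row contributes one pivot column: 3 pivot columns.

3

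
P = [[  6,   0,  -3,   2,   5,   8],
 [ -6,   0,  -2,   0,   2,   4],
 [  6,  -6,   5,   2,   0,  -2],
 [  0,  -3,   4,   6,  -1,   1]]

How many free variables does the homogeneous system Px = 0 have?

Row reduce to echelon form.
R2 ← R2 + R1: [0, 0, -5, 2, 7, 12]
R3 ← R3 − R1: [0, -6, 8, 0, -5, -10]
Swap R2 ↔ R3
R4 ← R4 − (1/2)·R2: [0, 0, 0, 6, 3/2, 6]
4 nonzero rows, so rank(P) = 4.
P has 6 columns; by rank–nullity, nullity = 6 − 4 = 2.

2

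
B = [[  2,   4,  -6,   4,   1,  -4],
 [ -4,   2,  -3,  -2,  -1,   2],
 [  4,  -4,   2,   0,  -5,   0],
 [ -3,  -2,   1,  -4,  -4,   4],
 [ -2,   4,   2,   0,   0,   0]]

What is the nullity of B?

2

Row reduce to echelon form.
R2 ← R2 + (2)·R1: [0, 10, -15, 6, 1, -6]
R3 ← R3 − (2)·R1: [0, -12, 14, -8, -7, 8]
R4 ← R4 + (3/2)·R1: [0, 4, -8, 2, -5/2, -2]
R5 ← R5 + R1: [0, 8, -4, 4, 1, -4]
R3 ← R3 + (6/5)·R2: [0, 0, -4, -4/5, -29/5, 4/5]
R4 ← R4 − (2/5)·R2: [0, 0, -2, -2/5, -29/10, 2/5]
R5 ← R5 − (4/5)·R2: [0, 0, 8, -4/5, 1/5, 4/5]
R4 ← R4 − (1/2)·R3: [0, 0, 0, 0, 0, 0]
R5 ← R5 + (2)·R3: [0, 0, 0, -12/5, -57/5, 12/5]
Swap R4 ↔ R5
4 nonzero rows, so rank(B) = 4.
B has 6 columns; by rank–nullity, nullity = 6 − 4 = 2.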